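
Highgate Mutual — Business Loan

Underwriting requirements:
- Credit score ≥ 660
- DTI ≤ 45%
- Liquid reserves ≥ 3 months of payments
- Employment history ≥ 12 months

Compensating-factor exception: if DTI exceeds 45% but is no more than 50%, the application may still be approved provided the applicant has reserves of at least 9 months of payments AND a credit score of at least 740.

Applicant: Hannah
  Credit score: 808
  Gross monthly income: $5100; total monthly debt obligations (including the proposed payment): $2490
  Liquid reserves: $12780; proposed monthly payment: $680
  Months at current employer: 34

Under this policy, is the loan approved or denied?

Credit score 808 ≥ 660 (meets base)
DTI: 2,490 ÷ 5,100 = 48.8%, over the 45% base limit.
Reserves: 12,780 ÷ 680 = 18.8 months (meets 3-month minimum)
Employment 34 ≥ 12 months
48.8% falls in the override range (45%–50%), so the compensating-factor test applies.
Override check — reserves: 18.8 mo (ok); score: 808 (ok).
Both override conditions satisfied; DTI exception granted.

Approved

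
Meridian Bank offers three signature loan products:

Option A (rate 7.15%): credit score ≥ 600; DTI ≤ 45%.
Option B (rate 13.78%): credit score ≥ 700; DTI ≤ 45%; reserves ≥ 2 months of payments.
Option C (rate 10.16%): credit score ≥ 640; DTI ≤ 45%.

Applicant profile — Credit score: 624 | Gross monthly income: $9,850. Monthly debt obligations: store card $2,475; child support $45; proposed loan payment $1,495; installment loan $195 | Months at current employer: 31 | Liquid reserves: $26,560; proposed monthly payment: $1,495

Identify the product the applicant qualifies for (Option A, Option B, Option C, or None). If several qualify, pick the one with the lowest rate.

Option A

Total debts = (2,475 + 45 + 1,495 + 195) = 4,210; DTI = 4,210/9,850 = 42.7%.
Reserves = 26,560/1,495 = 17.8 months.
Option A: score 624 ≥ 600; DTI 42.7% ≤ 45% → qualifies.
Option B: score 624 < 700; DTI 42.7% ≤ 45%; reserves 17.8 ≥ 2 mo → does not qualify.
Option C: score 624 < 640; DTI 42.7% ≤ 45% → does not qualify.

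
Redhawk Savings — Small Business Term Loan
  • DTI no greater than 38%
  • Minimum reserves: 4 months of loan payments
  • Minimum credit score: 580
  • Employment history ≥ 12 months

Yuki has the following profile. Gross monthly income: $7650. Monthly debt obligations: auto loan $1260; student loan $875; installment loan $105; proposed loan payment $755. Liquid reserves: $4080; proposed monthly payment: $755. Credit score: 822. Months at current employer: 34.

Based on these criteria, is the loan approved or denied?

Denied

Total monthly debts = (1,260 + 875 + 105 + 755) = 2,995. DTI: 2,995 ÷ 7,650 = 39.2%, exceeds the 38% cap
Reserves: 4,080 ÷ 755 = 5.4 months (meets 4-month minimum)
Credit score 822 ≥ 580 (meets)
Employment 34 ≥ 12 months
Fails on DTI.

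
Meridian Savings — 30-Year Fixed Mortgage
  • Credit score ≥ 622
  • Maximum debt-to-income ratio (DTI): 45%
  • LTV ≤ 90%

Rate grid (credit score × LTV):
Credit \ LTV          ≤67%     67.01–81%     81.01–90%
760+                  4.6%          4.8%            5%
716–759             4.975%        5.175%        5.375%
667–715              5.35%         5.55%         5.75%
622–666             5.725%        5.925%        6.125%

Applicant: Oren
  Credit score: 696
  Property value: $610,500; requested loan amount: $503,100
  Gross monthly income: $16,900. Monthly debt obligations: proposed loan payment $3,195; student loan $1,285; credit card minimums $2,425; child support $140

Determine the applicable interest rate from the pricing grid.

Credit score 696 ≥ 622; Total monthly debts = (3,195 + 1,285 + 2,425 + 140) = 7,045. DTI: 7,045 ÷ 16,900 = 41.7%, within the 45% cap
Loan-to-value = 503,100/610,500 = 82.4% — pass (90% max)
Row: 696 falls in 667–715. Column: 82.4% falls in 81.01–90%. Rate = 5.75%.

5.75%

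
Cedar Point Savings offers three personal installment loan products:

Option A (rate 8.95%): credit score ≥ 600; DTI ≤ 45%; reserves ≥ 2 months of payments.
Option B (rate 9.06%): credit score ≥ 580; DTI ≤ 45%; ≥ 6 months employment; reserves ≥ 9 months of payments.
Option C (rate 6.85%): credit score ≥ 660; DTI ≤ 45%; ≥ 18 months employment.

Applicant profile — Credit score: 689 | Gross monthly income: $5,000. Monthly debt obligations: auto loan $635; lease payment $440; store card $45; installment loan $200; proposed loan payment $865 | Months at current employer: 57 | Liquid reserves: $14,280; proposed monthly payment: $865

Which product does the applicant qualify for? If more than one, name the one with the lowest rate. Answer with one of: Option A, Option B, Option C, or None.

Option C

Total debts = (635 + 440 + 45 + 200 + 865) = 2,185; DTI = 2,185/5,000 = 43.7%.
Reserves = 14,280/865 = 16.5 months.
Option A: score 689 ≥ 600; DTI 43.7% ≤ 45%; reserves 16.5 ≥ 2 mo → qualifies.
Option B: score 689 ≥ 580; DTI 43.7% ≤ 45%; employment 57 ≥ 6 mo; reserves 16.5 ≥ 9 mo → qualifies.
Option C: score 689 ≥ 660; DTI 43.7% ≤ 45%; employment 57 ≥ 18 mo → qualifies.
Qualifying: Option A, Option B, Option C. Lowest rate is 6.85% → Option C.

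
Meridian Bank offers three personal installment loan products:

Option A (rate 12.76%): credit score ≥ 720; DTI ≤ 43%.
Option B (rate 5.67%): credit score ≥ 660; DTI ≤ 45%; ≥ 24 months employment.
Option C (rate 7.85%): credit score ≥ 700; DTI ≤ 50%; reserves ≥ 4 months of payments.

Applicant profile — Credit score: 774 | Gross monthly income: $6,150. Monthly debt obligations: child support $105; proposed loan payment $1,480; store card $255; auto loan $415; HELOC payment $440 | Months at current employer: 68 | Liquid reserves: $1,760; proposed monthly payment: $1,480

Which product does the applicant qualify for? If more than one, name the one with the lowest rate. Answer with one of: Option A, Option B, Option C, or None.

Option B

Total debts = (105 + 1,480 + 255 + 415 + 440) = 2,695; DTI = 2,695/6,150 = 43.8%.
Reserves = 1,760/1,480 = 1.2 months.
Option A: score 774 ≥ 720; DTI 43.8% > 43% → does not qualify.
Option B: score 774 ≥ 660; DTI 43.8% ≤ 45%; employment 68 ≥ 24 mo → qualifies.
Option C: score 774 ≥ 700; DTI 43.8% ≤ 50%; reserves 1.2 < 4 mo → does not qualify.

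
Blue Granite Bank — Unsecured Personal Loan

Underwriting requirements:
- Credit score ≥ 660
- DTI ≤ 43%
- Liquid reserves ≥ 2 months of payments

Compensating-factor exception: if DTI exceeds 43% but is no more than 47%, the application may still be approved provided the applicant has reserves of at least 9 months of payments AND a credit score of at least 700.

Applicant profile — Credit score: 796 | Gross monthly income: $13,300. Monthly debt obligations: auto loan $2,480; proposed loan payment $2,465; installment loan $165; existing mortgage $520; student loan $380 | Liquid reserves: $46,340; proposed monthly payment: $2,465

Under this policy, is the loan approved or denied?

Credit score 796 ≥ 660 (meets base)
Total debts = (2,480 + 2,465 + 165 + 520 + 380) = 6,010. DTI: 6,010 ÷ 13,300 = 45.2%, over the 43% base limit.
Reserves: 46,340 ÷ 2,465 = 18.8 months (meets 2-month minimum)
DTI 45.2% is within the 43%–47% exception band; checking compensating factors.
Override check — reserves: 18.8 mo (ok); score: 796 (ok).
Both override conditions satisfied; DTI exception granted.

Approved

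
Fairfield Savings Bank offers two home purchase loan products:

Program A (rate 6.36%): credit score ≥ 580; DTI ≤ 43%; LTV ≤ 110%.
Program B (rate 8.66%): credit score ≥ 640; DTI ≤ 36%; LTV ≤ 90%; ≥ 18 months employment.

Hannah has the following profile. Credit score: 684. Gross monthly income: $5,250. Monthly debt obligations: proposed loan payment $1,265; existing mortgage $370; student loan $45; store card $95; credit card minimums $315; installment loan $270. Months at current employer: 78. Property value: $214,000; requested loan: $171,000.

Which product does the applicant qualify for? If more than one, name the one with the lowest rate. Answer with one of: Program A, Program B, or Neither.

Neither

Total debts = (1,265 + 370 + 45 + 95 + 315 + 270) = 2,360; DTI = 2,360/5,250 = 45%.
LTV = 171,000/214,000 = 79.9%.
Program A: score 684 ≥ 580; DTI 45% > 43%; LTV 79.9% ≤ 110% → does not qualify.
Program B: score 684 ≥ 640; DTI 45% > 36%; LTV 79.9% ≤ 90%; employment 78 ≥ 18 mo → does not qualify.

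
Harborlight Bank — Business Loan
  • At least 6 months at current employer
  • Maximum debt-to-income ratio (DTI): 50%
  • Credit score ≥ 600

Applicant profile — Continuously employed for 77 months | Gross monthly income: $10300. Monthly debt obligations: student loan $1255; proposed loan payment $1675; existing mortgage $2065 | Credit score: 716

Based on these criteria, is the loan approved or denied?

Employment 77 ≥ 6 months
Total monthly debts = (1,255 + 1,675 + 2,065) = 4,995. Debt-to-income = 4,995/10,300 = 48.5% — meets 50% limit
Credit score 716 ≥ 600 (meets)
All criteria satisfied.

Approved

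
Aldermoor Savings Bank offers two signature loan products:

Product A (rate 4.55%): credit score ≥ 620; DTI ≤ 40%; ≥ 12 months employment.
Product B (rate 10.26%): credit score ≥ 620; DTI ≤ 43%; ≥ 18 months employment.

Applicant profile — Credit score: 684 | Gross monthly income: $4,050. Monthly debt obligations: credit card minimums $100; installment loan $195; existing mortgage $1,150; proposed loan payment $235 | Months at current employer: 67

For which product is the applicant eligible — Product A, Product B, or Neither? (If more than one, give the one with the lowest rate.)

Product B

Total debts = (100 + 195 + 1,150 + 235) = 1,680; DTI = 1,680/4,050 = 41.5%.
Product A: score 684 ≥ 620; DTI 41.5% > 40%; employment 67 ≥ 12 mo → does not qualify.
Product B: score 684 ≥ 620; DTI 41.5% ≤ 43%; employment 67 ≥ 18 mo → qualifies.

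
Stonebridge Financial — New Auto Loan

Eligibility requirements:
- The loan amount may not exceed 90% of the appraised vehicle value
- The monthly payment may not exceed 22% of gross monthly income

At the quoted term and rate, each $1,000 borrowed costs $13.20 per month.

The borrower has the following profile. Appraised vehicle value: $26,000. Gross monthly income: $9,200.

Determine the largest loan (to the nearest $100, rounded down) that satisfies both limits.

Payment cap: 22% × $9,200 = $2,024/month.
At $13.20 per $1,000, that supports 2,024/13.20 × 1,000 ≈ $153,333 → $153,300.
LTV cap: 90% × $26,000 = $23,400 → $23,400.
Binding constraint: loan-to-value.

$23,400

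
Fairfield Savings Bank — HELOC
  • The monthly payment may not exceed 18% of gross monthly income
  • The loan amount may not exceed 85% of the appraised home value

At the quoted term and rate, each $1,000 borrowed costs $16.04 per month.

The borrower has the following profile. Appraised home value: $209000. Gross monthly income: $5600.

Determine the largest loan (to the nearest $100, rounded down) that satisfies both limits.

$62,800

Payment cap: 18% × $5,600 = $1,008/month.
At $16.04 per $1,000, that supports 1,008/16.04 × 1,000 ≈ $62,842 → $62,800.
LTV cap: 85% × $209,000 = $177,650 → $177,600.
Binding constraint: payment-to-income.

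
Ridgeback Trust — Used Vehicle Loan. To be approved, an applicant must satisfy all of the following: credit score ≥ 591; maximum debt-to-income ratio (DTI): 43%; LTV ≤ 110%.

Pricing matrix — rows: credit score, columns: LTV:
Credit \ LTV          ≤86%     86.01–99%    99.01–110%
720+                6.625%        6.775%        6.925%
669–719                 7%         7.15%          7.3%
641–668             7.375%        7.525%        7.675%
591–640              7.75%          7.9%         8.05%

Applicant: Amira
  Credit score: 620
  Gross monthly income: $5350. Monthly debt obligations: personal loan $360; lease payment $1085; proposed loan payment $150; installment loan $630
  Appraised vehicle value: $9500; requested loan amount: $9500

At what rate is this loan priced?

Credit score 620 ≥ 591; Total monthly debts = (360 + 1,085 + 150 + 630) = 2,225. DTI: 2,225 ÷ 5,350 = 41.6%, within the 43% cap
LTV = 9,500/9,500 = 100% ≤ 110%
Credit 620 → row 591–640; LTV 100% → column 99.01–110%. Grid cell → 8.05%.

8.05%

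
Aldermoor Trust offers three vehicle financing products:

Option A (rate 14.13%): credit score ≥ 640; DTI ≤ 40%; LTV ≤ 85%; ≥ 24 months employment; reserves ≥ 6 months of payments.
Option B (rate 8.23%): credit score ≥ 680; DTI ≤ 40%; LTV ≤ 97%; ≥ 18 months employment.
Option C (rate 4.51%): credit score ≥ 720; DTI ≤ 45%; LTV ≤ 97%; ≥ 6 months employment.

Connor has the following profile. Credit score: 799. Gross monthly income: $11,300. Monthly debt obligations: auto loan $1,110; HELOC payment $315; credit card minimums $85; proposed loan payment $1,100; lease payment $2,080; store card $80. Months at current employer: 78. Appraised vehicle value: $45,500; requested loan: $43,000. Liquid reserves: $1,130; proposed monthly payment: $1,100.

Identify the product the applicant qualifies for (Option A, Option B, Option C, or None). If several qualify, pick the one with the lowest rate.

Option C

Total debts = (1,110 + 315 + 85 + 1,100 + 2,080 + 80) = 4,770; DTI = 4,770/11,300 = 42.2%.
LTV = 43,000/45,500 = 94.5%.
Reserves = 1,130/1,100 = 1.0 months.
Option A: score 799 ≥ 640; DTI 42.2% > 40%; LTV 94.5% > 85%; employment 78 ≥ 24 mo; reserves 1.0 < 6 mo → does not qualify.
Option B: score 799 ≥ 680; DTI 42.2% > 40%; LTV 94.5% ≤ 97%; employment 78 ≥ 18 mo → does not qualify.
Option C: score 799 ≥ 720; DTI 42.2% ≤ 45%; LTV 94.5% ≤ 97%; employment 78 ≥ 6 mo → qualifies.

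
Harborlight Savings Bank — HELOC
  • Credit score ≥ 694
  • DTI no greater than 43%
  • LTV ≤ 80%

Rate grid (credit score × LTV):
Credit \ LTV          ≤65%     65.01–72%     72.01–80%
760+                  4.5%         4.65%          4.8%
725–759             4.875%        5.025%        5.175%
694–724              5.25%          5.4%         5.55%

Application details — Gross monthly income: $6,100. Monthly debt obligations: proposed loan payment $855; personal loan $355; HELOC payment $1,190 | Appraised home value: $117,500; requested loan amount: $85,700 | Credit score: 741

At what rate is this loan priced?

5.175%

Credit score 741 ≥ 694; Total monthly debts = (855 + 355 + 1,190) = 2,400. DTI = 2,400/6,100 = 39.3% ≤ 43%
LTV: 85,700 ÷ 117,500 = 72.9%, within 80% cap
Credit 741 → row 725–759; LTV 72.9% → column 72.01–80%. Grid cell → 5.175%.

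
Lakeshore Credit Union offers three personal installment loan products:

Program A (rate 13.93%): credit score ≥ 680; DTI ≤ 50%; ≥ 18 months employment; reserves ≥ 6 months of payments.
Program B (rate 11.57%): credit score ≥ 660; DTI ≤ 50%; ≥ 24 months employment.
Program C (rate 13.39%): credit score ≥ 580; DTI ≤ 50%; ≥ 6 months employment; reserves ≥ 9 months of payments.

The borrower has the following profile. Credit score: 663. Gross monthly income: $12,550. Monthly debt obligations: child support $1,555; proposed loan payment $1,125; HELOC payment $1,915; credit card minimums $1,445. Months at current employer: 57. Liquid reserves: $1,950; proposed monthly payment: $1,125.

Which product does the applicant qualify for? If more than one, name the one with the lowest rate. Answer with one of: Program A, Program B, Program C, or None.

Program B

Total debts = (1,555 + 1,125 + 1,915 + 1,445) = 6,040; DTI = 6,040/12,550 = 48.1%.
Reserves = 1,950/1,125 = 1.7 months.
Program A: score 663 < 680; DTI 48.1% ≤ 50%; employment 57 ≥ 18 mo; reserves 1.7 < 6 mo → does not qualify.
Program B: score 663 ≥ 660; DTI 48.1% ≤ 50%; employment 57 ≥ 24 mo → qualifies.
Program C: score 663 ≥ 580; DTI 48.1% ≤ 50%; employment 57 ≥ 6 mo; reserves 1.7 < 9 mo → does not qualify.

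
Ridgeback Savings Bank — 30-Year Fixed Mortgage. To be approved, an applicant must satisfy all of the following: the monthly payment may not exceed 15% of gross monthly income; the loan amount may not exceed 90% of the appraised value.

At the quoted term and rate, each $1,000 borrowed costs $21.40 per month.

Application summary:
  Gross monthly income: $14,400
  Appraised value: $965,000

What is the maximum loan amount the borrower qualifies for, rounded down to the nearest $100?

$100,900

Payment cap: 15% × $14,400 = $2,160/month.
At $21.40 per $1,000, that supports 2,160/21.40 × 1,000 ≈ $100,934 → $100,900.
LTV cap: 90% × $965,000 = $868,500 → $868,500.
Binding constraint: payment-to-income.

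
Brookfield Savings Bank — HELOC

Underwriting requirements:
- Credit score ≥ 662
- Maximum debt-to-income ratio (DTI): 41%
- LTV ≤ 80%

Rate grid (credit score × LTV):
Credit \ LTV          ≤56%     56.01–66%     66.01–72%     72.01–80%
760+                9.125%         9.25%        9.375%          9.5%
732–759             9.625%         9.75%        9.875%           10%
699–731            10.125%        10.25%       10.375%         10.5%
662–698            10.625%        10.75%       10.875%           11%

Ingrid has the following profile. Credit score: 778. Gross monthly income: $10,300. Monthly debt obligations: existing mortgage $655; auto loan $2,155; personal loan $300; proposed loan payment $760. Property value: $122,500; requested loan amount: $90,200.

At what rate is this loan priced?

Credit score 778 ≥ 662; Total monthly debts = (655 + 2,155 + 300 + 760) = 3,870. DTI: 3,870 ÷ 10,300 = 37.6%, within the 41% cap
LTV = 90,200/122,500 = 73.6% ≤ 80%
Row: 778 falls in 760+. Column: 73.6% falls in 72.01–80%. Rate = 9.5%.

9.5%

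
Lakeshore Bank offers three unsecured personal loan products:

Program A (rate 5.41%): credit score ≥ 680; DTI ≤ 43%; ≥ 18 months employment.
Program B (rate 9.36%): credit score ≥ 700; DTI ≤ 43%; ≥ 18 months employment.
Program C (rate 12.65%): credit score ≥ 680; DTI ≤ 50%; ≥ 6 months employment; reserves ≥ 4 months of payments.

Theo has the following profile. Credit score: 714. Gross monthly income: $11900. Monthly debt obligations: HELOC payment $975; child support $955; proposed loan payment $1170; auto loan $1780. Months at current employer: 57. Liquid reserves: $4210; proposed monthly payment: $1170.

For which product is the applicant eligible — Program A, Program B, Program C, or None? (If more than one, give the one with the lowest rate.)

Total debts = (975 + 955 + 1,170 + 1,780) = 4,880; DTI = 4,880/11,900 = 41%.
Reserves = 4,210/1,170 = 3.6 months.
Program A: score 714 ≥ 680; DTI 41% ≤ 43%; employment 57 ≥ 18 mo → qualifies.
Program B: score 714 ≥ 700; DTI 41% ≤ 43%; employment 57 ≥ 18 mo → qualifies.
Program C: score 714 ≥ 680; DTI 41% ≤ 50%; employment 57 ≥ 6 mo; reserves 3.6 < 4 mo → does not qualify.
Qualifying: Program A, Program B. Lowest rate is 5.41% → Program A.

Program A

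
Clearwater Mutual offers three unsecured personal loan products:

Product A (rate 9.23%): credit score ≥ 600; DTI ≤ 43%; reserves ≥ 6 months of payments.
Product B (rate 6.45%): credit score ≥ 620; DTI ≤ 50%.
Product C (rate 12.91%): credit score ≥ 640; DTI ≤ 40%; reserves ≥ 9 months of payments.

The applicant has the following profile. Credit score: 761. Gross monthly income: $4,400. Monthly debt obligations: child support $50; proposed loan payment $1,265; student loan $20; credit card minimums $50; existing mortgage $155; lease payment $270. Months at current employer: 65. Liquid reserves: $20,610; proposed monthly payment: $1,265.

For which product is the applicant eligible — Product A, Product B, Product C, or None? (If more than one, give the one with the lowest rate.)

Product B

Total debts = (50 + 1,265 + 20 + 50 + 155 + 270) = 1,810; DTI = 1,810/4,400 = 41.1%.
Reserves = 20,610/1,265 = 16.3 months.
Product A: score 761 ≥ 600; DTI 41.1% ≤ 43%; reserves 16.3 ≥ 6 mo → qualifies.
Product B: score 761 ≥ 620; DTI 41.1% ≤ 50% → qualifies.
Product C: score 761 ≥ 640; DTI 41.1% > 40%; reserves 16.3 ≥ 9 mo → does not qualify.
Qualifying: Product A, Product B. Lowest rate is 6.45% → Product B.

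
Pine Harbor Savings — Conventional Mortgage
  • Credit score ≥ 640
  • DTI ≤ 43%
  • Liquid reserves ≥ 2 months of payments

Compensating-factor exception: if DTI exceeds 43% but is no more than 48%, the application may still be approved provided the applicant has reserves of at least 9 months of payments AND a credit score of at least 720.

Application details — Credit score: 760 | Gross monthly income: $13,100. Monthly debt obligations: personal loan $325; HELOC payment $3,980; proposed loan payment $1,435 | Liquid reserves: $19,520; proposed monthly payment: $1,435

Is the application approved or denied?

Credit score 760 ≥ 640 (meets base)
Total debts = (325 + 3,980 + 1,435) = 5,740. DTI: 5,740 ÷ 13,100 = 43.8%, over the 43% base limit.
Reserves = 19,520/1,435 = 13.6 months ≥ 2
DTI 43.8% is within the 43%–48% exception band; checking compensating factors.
Reserves 13.6 ≥ 9 months; credit score 760 ≥ 720.
Both override conditions satisfied; DTI exception granted.

Approved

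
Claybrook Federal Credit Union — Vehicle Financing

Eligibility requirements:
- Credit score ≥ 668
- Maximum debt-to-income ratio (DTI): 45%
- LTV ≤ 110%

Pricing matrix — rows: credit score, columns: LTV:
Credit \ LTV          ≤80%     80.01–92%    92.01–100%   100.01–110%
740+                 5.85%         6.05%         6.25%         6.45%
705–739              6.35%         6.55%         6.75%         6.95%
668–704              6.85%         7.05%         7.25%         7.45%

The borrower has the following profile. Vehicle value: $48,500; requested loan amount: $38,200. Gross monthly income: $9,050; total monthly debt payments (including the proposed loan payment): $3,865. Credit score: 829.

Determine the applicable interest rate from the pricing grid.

5.85%

Credit score 829 ≥ 668; DTI: 3,865 ÷ 9,050 = 42.7%, within the 45% cap
Loan-to-value = 38,200/48,500 = 78.8% — pass (110% max)
Score 829 is in the 740+ band; LTV 78.8% is in the ≤80% band → 5.85%.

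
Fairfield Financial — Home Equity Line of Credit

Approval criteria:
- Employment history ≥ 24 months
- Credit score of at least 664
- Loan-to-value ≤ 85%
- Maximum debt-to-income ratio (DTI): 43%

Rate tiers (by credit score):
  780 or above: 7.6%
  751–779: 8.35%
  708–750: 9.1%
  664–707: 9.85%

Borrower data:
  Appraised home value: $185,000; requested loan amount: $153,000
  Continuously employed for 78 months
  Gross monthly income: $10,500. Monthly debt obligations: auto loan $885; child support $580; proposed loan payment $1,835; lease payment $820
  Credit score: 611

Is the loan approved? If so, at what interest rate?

Credit score 611 < 664 (below minimum)
Employment 78 ≥ 24 months
LTV: 153,000 ÷ 185,000 = 82.7%, within 85% cap
Total monthly debts = (885 + 580 + 1,835 + 820) = 4,120. DTI = 4,120/10,500 = 39.2% ≤ 43%
Not all requirements met → denied.

Denied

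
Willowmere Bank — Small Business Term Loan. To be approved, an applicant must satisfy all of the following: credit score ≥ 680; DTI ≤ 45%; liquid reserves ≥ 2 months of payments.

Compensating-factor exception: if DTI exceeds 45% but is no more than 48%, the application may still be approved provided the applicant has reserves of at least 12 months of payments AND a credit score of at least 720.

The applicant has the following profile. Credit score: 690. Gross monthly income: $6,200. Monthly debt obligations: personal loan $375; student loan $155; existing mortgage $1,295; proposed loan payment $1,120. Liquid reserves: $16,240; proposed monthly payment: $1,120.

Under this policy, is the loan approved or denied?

Denied

Credit score 690 ≥ 680 (meets base)
Total debts = (375 + 155 + 1,295 + 1,120) = 2,945. DTI: 2,945 ÷ 6,200 = 47.5%, over the 45% base limit.
Liquid reserves cover 16,240/1,120 = 14.5 months — ≥ 2 required
47.5% falls in the override range (45%–48%), so the compensating-factor test applies.
Reserves 14.5 ≥ 12 months; credit score 690 < 720.
Override conditions not both satisfied; exception does not apply.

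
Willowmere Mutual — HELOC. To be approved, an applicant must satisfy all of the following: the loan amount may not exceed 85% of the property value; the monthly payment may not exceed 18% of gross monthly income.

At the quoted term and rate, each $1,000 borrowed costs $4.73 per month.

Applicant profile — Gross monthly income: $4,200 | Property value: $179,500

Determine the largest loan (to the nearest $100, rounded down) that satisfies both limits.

$152,500

Payment cap: 18% × $4,200 = $756/month.
At $4.73 per $1,000, that supports 756/4.73 × 1,000 ≈ $159,830 → $159,800.
LTV cap: 85% × $179,500 = $152,575 → $152,500.
Binding constraint: loan-to-value.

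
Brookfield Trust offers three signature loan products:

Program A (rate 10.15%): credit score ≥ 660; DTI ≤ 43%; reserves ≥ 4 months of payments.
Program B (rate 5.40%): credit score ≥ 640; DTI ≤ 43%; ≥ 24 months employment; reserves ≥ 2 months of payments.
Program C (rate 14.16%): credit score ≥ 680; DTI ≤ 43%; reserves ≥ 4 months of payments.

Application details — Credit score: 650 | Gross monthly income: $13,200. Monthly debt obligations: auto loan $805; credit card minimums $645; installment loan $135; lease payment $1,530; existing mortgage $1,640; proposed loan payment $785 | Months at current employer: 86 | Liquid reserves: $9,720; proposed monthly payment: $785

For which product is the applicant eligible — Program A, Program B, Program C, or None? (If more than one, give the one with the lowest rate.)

Total debts = (805 + 645 + 135 + 1,530 + 1,640 + 785) = 5,540; DTI = 5,540/13,200 = 42%.
Reserves = 9,720/785 = 12.4 months.
Program A: score 650 < 660; DTI 42% ≤ 43%; reserves 12.4 ≥ 4 mo → does not qualify.
Program B: score 650 ≥ 640; DTI 42% ≤ 43%; employment 86 ≥ 24 mo; reserves 12.4 ≥ 2 mo → qualifies.
Program C: score 650 < 680; DTI 42% ≤ 43%; reserves 12.4 ≥ 4 mo → does not qualify.

Program B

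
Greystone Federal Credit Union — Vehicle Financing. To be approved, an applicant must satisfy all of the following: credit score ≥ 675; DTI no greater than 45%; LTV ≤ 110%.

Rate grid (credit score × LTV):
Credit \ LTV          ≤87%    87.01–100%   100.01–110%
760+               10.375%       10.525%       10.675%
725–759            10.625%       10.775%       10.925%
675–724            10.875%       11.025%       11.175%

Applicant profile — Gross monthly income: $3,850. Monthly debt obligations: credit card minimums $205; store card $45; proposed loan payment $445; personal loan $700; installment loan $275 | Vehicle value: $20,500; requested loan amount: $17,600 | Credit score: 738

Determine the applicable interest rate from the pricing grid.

10.625%

Credit score 738 ≥ 675; Total monthly debts = (205 + 45 + 445 + 700 + 275) = 1,670. DTI = 1,670/3,850 = 43.4% ≤ 45%
Loan-to-value = 17,600/20,500 = 85.9% — pass (110% max)
Score 738 is in the 725–759 band; LTV 85.9% is in the ≤87% band → 10.625%.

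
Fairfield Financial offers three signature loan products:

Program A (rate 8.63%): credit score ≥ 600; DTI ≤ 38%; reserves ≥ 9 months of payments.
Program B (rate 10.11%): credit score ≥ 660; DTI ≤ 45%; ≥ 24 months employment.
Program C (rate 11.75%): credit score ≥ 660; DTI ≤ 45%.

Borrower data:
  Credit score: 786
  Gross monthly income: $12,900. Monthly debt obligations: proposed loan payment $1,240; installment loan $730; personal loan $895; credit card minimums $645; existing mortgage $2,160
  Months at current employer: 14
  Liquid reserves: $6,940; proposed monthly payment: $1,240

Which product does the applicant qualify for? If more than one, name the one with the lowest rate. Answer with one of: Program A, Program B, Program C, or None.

Total debts = (1,240 + 730 + 895 + 645 + 2,160) = 5,670; DTI = 5,670/12,900 = 44%.
Reserves = 6,940/1,240 = 5.6 months.
Program A: score 786 ≥ 600; DTI 44% > 38%; reserves 5.6 < 9 mo → does not qualify.
Program B: score 786 ≥ 660; DTI 44% ≤ 45%; employment 14 < 24 mo → does not qualify.
Program C: score 786 ≥ 660; DTI 44% ≤ 45% → qualifies.

Program C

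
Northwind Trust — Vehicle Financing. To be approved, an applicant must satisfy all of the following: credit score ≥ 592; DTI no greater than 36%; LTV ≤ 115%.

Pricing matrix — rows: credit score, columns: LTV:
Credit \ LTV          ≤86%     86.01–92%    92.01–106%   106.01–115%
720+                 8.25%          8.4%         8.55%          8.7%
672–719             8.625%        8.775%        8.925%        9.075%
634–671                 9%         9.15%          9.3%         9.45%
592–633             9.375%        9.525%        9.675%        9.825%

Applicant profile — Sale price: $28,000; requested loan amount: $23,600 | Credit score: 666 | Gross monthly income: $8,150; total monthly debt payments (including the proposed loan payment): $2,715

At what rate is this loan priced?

9%

Credit score 666 ≥ 592; DTI: 2,715 ÷ 8,150 = 33.3%, within the 36% cap
LTV = 23,600/28,000 = 84.3% ≤ 115%
Credit 666 → row 634–671; LTV 84.3% → column ≤86%. Grid cell → 9%.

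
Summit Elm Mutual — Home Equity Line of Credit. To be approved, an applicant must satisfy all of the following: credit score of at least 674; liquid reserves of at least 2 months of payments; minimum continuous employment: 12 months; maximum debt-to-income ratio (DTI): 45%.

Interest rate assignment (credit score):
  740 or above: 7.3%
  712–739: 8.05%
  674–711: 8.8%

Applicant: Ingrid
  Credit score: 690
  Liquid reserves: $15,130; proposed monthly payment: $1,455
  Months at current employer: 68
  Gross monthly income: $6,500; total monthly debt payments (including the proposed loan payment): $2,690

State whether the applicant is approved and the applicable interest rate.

Credit score 690 ≥ 674 (meets minimum)
DTI: 2,690 ÷ 6,500 = 41.4%, within the 45% cap
Liquid reserves cover 15,130/1,455 = 10.4 months — ≥ 2 required
Employment 68 ≥ 12 months
All requirements met. Score 690 falls in the 674–711 tier → 8.8%.

Approved at 8.8%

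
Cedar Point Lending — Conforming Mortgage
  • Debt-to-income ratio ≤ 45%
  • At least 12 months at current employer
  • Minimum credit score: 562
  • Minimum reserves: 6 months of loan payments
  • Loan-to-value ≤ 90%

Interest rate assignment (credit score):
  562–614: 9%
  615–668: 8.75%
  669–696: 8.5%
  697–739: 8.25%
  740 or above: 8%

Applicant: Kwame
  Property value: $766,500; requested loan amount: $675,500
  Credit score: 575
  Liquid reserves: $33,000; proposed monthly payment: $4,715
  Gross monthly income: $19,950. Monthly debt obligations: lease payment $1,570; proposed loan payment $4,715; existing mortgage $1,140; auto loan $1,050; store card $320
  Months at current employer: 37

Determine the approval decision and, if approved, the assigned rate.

Credit score 575 ≥ 562 (meets minimum)
Total monthly debts = (1,570 + 4,715 + 1,140 + 1,050 + 320) = 8,795. DTI = 8,795/19,950 = 44.1% ≤ 45%
LTV = 675,500/766,500 = 88.1% ≤ 90%
Reserves: 33,000 ÷ 4,715 = 7.0 months (meets 6-month minimum)
Employment 37 ≥ 12 months
All requirements met. Score 575 falls in the 562–614 tier → 9%.

Approved at 9%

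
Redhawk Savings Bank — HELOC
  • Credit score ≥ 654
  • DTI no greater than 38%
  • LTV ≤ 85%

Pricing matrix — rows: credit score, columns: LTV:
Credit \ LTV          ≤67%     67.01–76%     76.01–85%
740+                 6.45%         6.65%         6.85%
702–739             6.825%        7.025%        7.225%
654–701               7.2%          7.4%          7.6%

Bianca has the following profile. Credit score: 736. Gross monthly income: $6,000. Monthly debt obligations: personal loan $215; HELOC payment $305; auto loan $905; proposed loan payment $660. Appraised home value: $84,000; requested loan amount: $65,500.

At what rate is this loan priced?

Credit score 736 ≥ 654; Total monthly debts = (215 + 305 + 905 + 660) = 2,085. DTI = 2,085/6,000 = 34.8% ≤ 38%
LTV: 65,500 ÷ 84,000 = 78%, within 85% cap
Credit 736 → row 702–739; LTV 78% → column 76.01–85%. Grid cell → 7.225%.

7.225%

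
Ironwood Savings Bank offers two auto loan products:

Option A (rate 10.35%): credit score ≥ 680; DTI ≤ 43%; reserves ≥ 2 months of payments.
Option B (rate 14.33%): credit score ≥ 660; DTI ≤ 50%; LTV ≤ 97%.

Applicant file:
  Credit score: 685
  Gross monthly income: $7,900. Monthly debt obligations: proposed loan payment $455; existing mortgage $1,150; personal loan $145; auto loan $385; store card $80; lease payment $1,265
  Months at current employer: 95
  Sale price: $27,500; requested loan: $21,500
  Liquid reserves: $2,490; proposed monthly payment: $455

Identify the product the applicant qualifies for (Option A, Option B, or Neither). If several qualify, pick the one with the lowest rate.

Option B

Total debts = (455 + 1,150 + 145 + 385 + 80 + 1,265) = 3,480; DTI = 3,480/7,900 = 44.1%.
LTV = 21,500/27,500 = 78.2%.
Reserves = 2,490/455 = 5.5 months.
Option A: score 685 ≥ 680; DTI 44.1% > 43%; reserves 5.5 ≥ 2 mo → does not qualify.
Option B: score 685 ≥ 660; DTI 44.1% ≤ 50%; LTV 78.2% ≤ 97% → qualifies.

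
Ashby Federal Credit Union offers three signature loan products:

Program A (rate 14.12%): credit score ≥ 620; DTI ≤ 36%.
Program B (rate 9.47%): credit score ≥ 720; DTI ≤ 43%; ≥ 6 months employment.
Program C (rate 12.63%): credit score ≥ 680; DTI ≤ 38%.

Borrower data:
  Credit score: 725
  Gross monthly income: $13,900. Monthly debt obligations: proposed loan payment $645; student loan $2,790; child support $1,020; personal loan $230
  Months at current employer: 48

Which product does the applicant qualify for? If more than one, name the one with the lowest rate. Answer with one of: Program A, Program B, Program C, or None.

Program B

Total debts = (645 + 2,790 + 1,020 + 230) = 4,685; DTI = 4,685/13,900 = 33.7%.
Program A: score 725 ≥ 620; DTI 33.7% ≤ 36% → qualifies.
Program B: score 725 ≥ 720; DTI 33.7% ≤ 43%; employment 48 ≥ 6 mo → qualifies.
Program C: score 725 ≥ 680; DTI 33.7% ≤ 38% → qualifies.
Qualifying: Program A, Program B, Program C. Lowest rate is 9.47% → Program B.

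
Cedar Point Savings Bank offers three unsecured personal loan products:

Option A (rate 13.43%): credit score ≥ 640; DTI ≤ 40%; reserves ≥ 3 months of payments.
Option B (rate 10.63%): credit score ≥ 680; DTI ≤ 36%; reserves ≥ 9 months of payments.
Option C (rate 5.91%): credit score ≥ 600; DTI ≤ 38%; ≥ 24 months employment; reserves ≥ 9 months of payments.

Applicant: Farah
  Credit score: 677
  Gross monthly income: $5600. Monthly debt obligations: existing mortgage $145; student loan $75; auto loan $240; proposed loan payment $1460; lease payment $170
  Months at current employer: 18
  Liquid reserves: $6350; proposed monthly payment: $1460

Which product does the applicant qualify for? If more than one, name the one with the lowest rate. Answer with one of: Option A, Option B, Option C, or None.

Total debts = (145 + 75 + 240 + 1,460 + 170) = 2,090; DTI = 2,090/5,600 = 37.3%.
Reserves = 6,350/1,460 = 4.3 months.
Option A: score 677 ≥ 640; DTI 37.3% ≤ 40%; reserves 4.3 ≥ 3 mo → qualifies.
Option B: score 677 < 680; DTI 37.3% > 36%; reserves 4.3 < 9 mo → does not qualify.
Option C: score 677 ≥ 600; DTI 37.3% ≤ 38%; employment 18 < 24 mo; reserves 4.3 < 9 mo → does not qualify.

Option A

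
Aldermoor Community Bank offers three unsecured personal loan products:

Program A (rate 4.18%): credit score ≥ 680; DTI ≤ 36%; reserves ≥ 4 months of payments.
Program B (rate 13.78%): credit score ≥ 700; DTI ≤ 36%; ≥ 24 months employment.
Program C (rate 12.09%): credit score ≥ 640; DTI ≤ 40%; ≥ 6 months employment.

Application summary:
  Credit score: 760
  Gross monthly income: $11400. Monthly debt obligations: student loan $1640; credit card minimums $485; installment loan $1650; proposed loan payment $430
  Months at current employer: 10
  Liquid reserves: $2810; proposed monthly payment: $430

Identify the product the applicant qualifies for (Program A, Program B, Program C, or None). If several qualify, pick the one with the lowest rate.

Program C

Total debts = (1,640 + 485 + 1,650 + 430) = 4,205; DTI = 4,205/11,400 = 36.9%.
Reserves = 2,810/430 = 6.5 months.
Program A: score 760 ≥ 680; DTI 36.9% > 36%; reserves 6.5 ≥ 4 mo → does not qualify.
Program B: score 760 ≥ 700; DTI 36.9% > 36%; employment 10 < 24 mo → does not qualify.
Program C: score 760 ≥ 640; DTI 36.9% ≤ 40%; employment 10 ≥ 6 mo → qualifies.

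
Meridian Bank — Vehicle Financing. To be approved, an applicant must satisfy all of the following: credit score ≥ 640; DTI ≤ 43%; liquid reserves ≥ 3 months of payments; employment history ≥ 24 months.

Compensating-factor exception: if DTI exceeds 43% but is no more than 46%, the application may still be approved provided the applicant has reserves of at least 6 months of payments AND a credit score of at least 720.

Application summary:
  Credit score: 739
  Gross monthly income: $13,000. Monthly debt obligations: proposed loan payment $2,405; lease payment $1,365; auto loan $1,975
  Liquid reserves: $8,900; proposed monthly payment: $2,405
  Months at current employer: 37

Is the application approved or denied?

Credit score 739 ≥ 640 (meets base)
Total debts = (2,405 + 1,365 + 1,975) = 5,745. DTI = 5,745/13,000 = 44.2% > 43% — standard DTI limit exceeded.
Reserves = 8,900/2,405 = 3.7 months ≥ 3
Employment 37 ≥ 24 months
DTI 44.2% is within the 43%–46% exception band; checking compensating factors.
Reserves 3.7 < 6 months; credit score 739 ≥ 720.
Compensating-factor requirement not fully met.

Denied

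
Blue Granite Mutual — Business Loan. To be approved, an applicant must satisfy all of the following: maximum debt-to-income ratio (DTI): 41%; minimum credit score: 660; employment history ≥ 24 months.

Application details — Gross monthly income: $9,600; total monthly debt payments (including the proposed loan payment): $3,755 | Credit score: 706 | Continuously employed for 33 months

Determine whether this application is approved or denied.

Approved

DTI: 3,755 ÷ 9,600 = 39.1%, within the 41% cap
Credit score 706 ≥ 660 (meets)
Employment 33 ≥ 24 months
All criteria satisfied.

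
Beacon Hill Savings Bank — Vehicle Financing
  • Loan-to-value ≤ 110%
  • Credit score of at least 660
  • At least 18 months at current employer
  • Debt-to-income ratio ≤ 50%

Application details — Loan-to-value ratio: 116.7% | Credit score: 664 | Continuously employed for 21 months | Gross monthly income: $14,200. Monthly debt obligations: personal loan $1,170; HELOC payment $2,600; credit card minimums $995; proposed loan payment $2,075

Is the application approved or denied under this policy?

Denied

LTV 116.7% — over 110%
Credit score 664 ≥ 660 (meets)
Employment 21 ≥ 18 months
Total monthly debts = (1,170 + 2,600 + 995 + 2,075) = 6,840. DTI = 6,840/14,200 = 48.2% ≤ 50%
Fails on LTV.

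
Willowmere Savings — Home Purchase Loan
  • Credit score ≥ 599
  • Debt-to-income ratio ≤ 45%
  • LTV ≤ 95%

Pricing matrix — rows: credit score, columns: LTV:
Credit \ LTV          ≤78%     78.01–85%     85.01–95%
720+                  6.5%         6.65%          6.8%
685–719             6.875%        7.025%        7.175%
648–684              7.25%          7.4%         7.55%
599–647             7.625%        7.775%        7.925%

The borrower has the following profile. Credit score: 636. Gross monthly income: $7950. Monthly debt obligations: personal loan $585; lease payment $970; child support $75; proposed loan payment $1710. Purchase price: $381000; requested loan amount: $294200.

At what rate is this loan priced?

7.625%

Credit score 636 ≥ 599; Total monthly debts = (585 + 970 + 75 + 1,710) = 3,340. DTI: 3,340 ÷ 7,950 = 42%, within the 45% cap
Loan-to-value = 294,200/381,000 = 77.2% — pass (95% max)
Score 636 is in the 599–647 band; LTV 77.2% is in the ≤78% band → 7.625%.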